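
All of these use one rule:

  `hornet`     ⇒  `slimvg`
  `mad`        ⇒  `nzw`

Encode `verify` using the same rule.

Each pair mirrors across the alphabet (h↔s, o↔l, r↔i): positions sum to 25. Each letter is replaced by its mirror in the alphabet: a↔z, b↔y, c↔x, and so on (the Atbash cipher).
Applying it to verify: v↔e, e↔v, r↔i, i↔r, f↔u, y↔b.

evirub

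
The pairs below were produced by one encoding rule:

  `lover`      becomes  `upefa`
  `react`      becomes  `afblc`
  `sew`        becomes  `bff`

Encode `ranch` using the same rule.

abwlq

The shift depends on letter class: consonant l→u is +9, but vowel o→p is +1. Two shifts are in play — +1 for a/e/i/o/u, +9 for every other letter.
For ranch: r(cons)+9=a, a(vowel)+1=b, n(cons)+9=w, c(cons)+9=l, h(cons)+9=q.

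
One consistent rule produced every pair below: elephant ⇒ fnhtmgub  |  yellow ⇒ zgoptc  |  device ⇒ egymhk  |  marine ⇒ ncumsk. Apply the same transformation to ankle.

bpnpj

In elephant: e→f is +1, l→n is +2, e→h is +3, p→t is +4 — the shift increases by 1 each position. The shift increases by 1 at each position, starting from +1: 1, 2, 3, ….
On ankle: a+1=b, n+2=p, k+3=n, l+4=p, e+5=j.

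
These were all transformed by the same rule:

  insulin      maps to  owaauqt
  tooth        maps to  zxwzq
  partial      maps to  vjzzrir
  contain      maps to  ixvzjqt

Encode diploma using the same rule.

Shifts by position in insulin: pos 0: i→o (+6), pos 1: n→w (+9), pos 2: s→a (+8), pos 3: u→a (+6), pos 4: l→u (+9), pos 5: i→q (+8) — repeating every 3. It's a Vigenère-style cipher with numeric key [6,9,8]: position i shifts by key[i mod 3].
For diploma: d+6=j, i+9=r, p+8=x, l+6=r, o+9=x, m+8=u, a+6=g.

jrxrxug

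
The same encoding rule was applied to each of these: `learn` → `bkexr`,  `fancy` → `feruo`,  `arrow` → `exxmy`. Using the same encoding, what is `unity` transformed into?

irqno

l(11)→b(1) and e(4)→k(10) fit y≡21x+4 (mod 26); the inverse of 21 mod 26 is 5. Treating letters as 0–25, the rule is x ↦ 21x + 4 (mod 26).
Applying it to unity: u(20)→21·20+4≡8=i; n(13)→21·13+4≡17=r; i(8)→21·8+4≡16=q; t(19)→21·19+4≡13=n; y(24)→21·24+4≡14=o (all mod 26).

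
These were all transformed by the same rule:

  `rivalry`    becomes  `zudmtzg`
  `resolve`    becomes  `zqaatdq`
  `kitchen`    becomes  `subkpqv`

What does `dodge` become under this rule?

The shift depends on letter class: consonant r→z is +8, but vowel i→u is +12. Two shifts are in play — +12 for a/e/i/o/u, +8 for every other letter.
On dodge: d(cons)+8=l, o(vowel)+12=a, d(cons)+8=l, g(cons)+8=o, e(vowel)+12=q.

laloq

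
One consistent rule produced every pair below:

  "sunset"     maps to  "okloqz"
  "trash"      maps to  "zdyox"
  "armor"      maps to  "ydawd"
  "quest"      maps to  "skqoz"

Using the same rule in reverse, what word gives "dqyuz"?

react

This is an affine cipher: with a=0,…,z=25, each position x becomes (11x+24) mod 26.
Undoing it on dqyuz: d(3)→19·(3−24)≡17=r; q(16)→19·(16−24)≡4=e; y(24)→19·(24−24)≡0=a; u(20)→19·(20−24)≡2=c; z(25)→19·(25−24)≡19=t (all mod 26).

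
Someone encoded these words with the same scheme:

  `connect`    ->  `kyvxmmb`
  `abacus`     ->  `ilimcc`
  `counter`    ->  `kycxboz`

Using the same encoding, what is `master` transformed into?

Shifts by position in connect: pos 0: c→k (+8), pos 1: o→y (+10), pos 2: n→v (+8), pos 3: n→x (+10) — repeating every 2. A repeating key of period 2 is used — shifts +8, +10 over and over.
On master: m+8=u, a+10=k, s+8=a, t+10=d, e+8=m, r+10=b.

ukadmb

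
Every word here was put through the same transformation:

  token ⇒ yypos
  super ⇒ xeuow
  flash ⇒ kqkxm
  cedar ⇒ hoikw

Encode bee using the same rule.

The shift depends on letter class: consonant t→y is +5, but vowel o→y is +10. Two shifts are in play — +10 for a/e/i/o/u, +5 for every other letter.
Applying it to bee: b(cons)+5=g, e(vowel)+10=o, e(vowel)+10=o.

goo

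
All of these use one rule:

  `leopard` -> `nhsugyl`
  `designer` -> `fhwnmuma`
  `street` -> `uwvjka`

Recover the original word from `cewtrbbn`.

Each letter shifts forward by (position + 2), i.e. 2, 3, 4, … — the shift grows by one for each successive letter.
Decoding cewtrbbn: c−2=a, e−3=b, w−4=s, t−5=o, r−6=l, b−7=u, b−8=t, n−9=e.

absolute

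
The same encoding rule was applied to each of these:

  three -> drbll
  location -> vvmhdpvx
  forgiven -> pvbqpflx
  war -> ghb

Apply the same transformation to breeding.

lbllnpxq

Vowels shift forward by 7 and consonants shift forward by 10.
For breeding: b(cons)+10=l, r(cons)+10=b, e(vowel)+7=l, e(vowel)+7=l, d(cons)+10=n, i(vowel)+7=p, n(cons)+10=x, g(cons)+10=q.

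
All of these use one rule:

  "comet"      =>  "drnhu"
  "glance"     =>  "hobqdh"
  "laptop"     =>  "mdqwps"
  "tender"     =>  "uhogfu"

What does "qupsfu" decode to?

Shifts by position in comet: pos 0: c→d (+1), pos 1: o→r (+3), pos 2: m→n (+1), pos 3: e→h (+3) — repeating every 2. The shifts repeat in a cycle of length 2: positions 0,1,… shift by +1, +3, then the pattern repeats.
Reversing it on qupsfu: q−1=p, u−3=r, p−1=o, s−3=p, f−1=e, u−3=r.

proper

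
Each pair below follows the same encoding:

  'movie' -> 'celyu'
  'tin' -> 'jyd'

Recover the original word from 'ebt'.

Compare letters: m→c is +16, o→e is +16, v→l is +16 — a constant shift. Every letter moves 16 places later in the alphabet, wrapping around z→a.
Decoding ebt: e−16=o, b−16=l, t−16=d.

old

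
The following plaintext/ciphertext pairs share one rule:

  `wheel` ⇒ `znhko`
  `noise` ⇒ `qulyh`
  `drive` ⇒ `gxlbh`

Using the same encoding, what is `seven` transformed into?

vkykq

A repeating key of period 2 is used — shifts +3, +6 over and over.
Applying it to seven: s+3=v, e+6=k, v+3=y, e+6=k, n+3=q.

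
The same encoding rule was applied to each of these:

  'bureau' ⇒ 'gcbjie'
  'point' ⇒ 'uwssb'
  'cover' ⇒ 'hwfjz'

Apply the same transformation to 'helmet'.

Shifts by position in bureau: pos 0: b→g (+5), pos 1: u→c (+8), pos 2: r→b (+10), pos 3: e→j (+5), pos 4: a→i (+8), pos 5: u→e (+10) — repeating every 3. It's a Vigenère-style cipher with numeric key [5,8,10]: position i shifts by key[i mod 3].
For helmet: h+5=m, e+8=m, l+10=v, m+5=r, e+8=m, t+10=d.

mmvrmd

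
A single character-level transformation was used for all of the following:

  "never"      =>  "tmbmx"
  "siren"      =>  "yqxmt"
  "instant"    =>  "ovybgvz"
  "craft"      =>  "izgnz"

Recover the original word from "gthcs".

album

Shifts by position in never: pos 0: n→t (+6), pos 1: e→m (+8), pos 2: v→b (+6), pos 3: e→m (+8) — repeating every 2. The shifts repeat in a cycle of length 2: positions 0,1,… shift by +6, +8, then the pattern repeats.
Decoding gthcs: g−6=a, t−8=l, h−6=b, c−8=u, s−6=m.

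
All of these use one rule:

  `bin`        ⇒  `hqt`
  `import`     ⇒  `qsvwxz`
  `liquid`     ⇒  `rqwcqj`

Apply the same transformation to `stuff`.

yzcll

The rule splits by letter class: vowels +8, consonants +6.
Applying it to stuff: s(cons)+6=y, t(cons)+6=z, u(vowel)+8=c, f(cons)+6=l, f(cons)+6=l.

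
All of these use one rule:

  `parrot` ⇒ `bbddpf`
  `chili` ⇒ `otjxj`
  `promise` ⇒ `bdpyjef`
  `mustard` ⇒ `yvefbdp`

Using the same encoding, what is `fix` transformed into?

rjj

The shift depends on letter class: consonant p→b is +12, but vowel a→b is +1. Vowels shift forward by 1 and consonants shift forward by 12.
On fix: f(cons)+12=r, i(vowel)+1=j, x(cons)+12=j.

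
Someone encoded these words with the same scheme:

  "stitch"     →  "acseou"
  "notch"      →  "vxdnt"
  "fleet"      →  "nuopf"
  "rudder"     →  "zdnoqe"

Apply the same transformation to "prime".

xasxq

In stitch: s→a is +8, t→c is +9, i→s is +10, t→e is +11 — the shift increases by 1 each position. Letter i (0-indexed) is shifted by i+8, so successive shifts are 8, 9, 10, ….
For prime: p+8=x, r+9=a, i+10=s, m+11=x, e+12=q.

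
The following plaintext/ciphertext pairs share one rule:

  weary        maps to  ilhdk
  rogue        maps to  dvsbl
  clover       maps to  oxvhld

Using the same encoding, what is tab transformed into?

The shift depends on letter class: consonant w→i is +12, but vowel e→l is +7. The rule splits by letter class: vowels +7, consonants +12.
On tab: t(cons)+12=f, a(vowel)+7=h, b(cons)+12=n.

fhn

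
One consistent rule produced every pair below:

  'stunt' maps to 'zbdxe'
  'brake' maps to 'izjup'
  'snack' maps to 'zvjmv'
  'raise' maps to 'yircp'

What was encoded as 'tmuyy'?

melon

In stunt: s→z is +7, t→b is +8, u→d is +9, n→x is +10 — the shift increases by 1 each position. Letter i (0-indexed) is shifted by i+7, so successive shifts are 7, 8, 9, ….
Undoing it on tmuyy: t−7=m, m−8=e, u−9=l, y−10=o, y−11=n.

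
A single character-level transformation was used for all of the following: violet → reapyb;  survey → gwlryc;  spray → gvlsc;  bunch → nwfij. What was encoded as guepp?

This is an affine cipher: with a=0,…,z=25, each position x becomes (21x+18) mod 26.
Reversing it on guepp: g(6)→5·(6−18)≡18=s; u(20)→5·(20−18)≡10=k; e(4)→5·(4−18)≡8=i; p(15)→5·(15−18)≡11=l; p(15)→5·(15−18)≡11=l (all mod 26).

skill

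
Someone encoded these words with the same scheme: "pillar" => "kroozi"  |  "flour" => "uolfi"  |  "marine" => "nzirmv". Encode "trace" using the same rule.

Each letter is replaced by its mirror in the alphabet: a↔z, b↔y, c↔x, and so on (the Atbash cipher).
On trace: t↔g, r↔i, a↔z, c↔x, e↔v.

gizxv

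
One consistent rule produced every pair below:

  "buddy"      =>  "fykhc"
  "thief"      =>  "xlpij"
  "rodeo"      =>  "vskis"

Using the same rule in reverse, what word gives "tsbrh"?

pound

Shifts by position in buddy: pos 0: b→f (+4), pos 1: u→y (+4), pos 2: d→k (+7), pos 3: d→h (+4), pos 4: y→c (+4) — repeating every 3. It's a Vigenère-style cipher with numeric key [4,4,7]: position i shifts by key[i mod 3].
Decoding tsbrh: t−4=p, s−4=o, b−7=u, r−4=n, h−4=d.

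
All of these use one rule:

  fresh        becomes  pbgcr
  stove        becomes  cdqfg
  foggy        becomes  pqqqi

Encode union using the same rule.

wxkqx

The shift depends on letter class: consonant f→p is +10, but vowel e→g is +2. The rule splits by letter class: vowels +2, consonants +10.
Applying it to union: u(vowel)+2=w, n(cons)+10=x, i(vowel)+2=k, o(vowel)+2=q, n(cons)+10=x.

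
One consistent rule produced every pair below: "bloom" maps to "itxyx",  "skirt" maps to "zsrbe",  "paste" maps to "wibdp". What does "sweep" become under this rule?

In bloom: b→i is +7, l→t is +8, o→x is +9, o→y is +10 — the shift increases by 1 each position. Letter i (0-indexed) is shifted by i+7, so successive shifts are 7, 8, 9, ….
For sweep: s+7=z, w+8=e, e+9=n, e+10=o, p+11=a.

zenoa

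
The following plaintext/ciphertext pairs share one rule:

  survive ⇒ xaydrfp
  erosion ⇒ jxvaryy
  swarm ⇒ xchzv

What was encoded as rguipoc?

manager

The shift increases by 1 at each position, starting from +5: 5, 6, 7, ….
Reversing it on rguipoc: r−5=m, g−6=a, u−7=n, i−8=a, p−9=g, o−10=e, c−11=r.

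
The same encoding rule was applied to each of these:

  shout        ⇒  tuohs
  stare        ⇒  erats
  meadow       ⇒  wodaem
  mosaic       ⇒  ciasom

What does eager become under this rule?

The output letters match the input read backwards: shout reversed is tuohs. It's just the letters in reverse order.
On eager: reverse → regae.

regae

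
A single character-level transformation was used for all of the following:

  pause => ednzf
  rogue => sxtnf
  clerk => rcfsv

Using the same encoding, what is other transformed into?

p(15)→e(4) and a(0)→d(3) fit y≡7x+3 (mod 26); the inverse of 7 mod 26 is 15. This is an affine cipher: with a=0,…,z=25, each position x becomes (7x+3) mod 26.
For other: o(14)→7·14+3≡23=x; t(19)→7·19+3≡6=g; h(7)→7·7+3≡0=a; e(4)→7·4+3≡5=f; r(17)→7·17+3≡18=s (all mod 26).

xgafs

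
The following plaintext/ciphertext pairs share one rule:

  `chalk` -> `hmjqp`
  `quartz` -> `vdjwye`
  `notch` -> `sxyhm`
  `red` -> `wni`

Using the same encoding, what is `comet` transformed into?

The shift depends on letter class: consonant c→h is +5, but vowel a→j is +9. Two shifts are in play — +9 for a/e/i/o/u, +5 for every other letter.
On comet: c(cons)+5=h, o(vowel)+9=x, m(cons)+5=r, e(vowel)+9=n, t(cons)+5=y.

hxrny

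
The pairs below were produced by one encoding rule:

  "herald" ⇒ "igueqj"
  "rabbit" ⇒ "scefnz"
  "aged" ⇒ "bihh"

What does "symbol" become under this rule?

The shift increases by 1 at each position, starting from +1: 1, 2, 3, ….
On symbol: s+1=t, y+2=a, m+3=p, b+4=f, o+5=t, l+6=r.

tapftr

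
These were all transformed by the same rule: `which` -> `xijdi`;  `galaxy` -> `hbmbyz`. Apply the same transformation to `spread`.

tqsfbe

Compare letters: w→x is +1, h→i is +1, i→j is +1 — a constant shift. It's a constant shift of +1 (ROT1).
For spread: s+1=t, p+1=q, r+1=s, e+1=f, a+1=b, d+1=e.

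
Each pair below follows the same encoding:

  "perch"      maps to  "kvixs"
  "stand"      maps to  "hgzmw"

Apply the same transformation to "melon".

nvolm

Each pair mirrors across the alphabet (p↔k, e↔v, r↔i): positions sum to 25. This is the alphabet-reversal cipher (Atbash): a becomes z, b becomes y, etc.
Applying it to melon: m↔n, e↔v, l↔o, o↔l, n↔m.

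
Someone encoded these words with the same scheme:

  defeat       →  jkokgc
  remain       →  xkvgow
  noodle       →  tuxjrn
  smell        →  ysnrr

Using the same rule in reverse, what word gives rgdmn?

Shifts by position in defeat: pos 0: d→j (+6), pos 1: e→k (+6), pos 2: f→o (+9), pos 3: e→k (+6), pos 4: a→g (+6), pos 5: t→c (+9) — repeating every 3. The shifts repeat in a cycle of length 3: positions 0,1,… shift by +6, +6, +9, then the pattern repeats.
Reversing it on rgdmn: r−6=l, g−6=a, d−9=u, m−6=g, n−6=h.

laugh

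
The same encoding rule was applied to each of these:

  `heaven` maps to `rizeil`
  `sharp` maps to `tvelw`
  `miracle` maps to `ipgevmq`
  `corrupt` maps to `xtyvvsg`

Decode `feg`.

cab

The output letters match the input read backwards, each shifted +4: heaven reversed is nevaeh. The word is reversed, then every letter is shifted forward by 4.
Decoding feg: shift back: f−4=b, e−4=a, g−4=c → bac; then reverse → cab.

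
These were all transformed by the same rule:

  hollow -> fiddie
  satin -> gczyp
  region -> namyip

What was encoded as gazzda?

settle

h(7)→f(5) and o(14)→i(8) fit y≡19x+2 (mod 26); the inverse of 19 mod 26 is 11. This is an affine cipher: with a=0,…,z=25, each position x becomes (19x+2) mod 26.
Decoding gazzda: g(6)→11·(6−2)≡18=s; a(0)→11·(0−2)≡4=e; z(25)→11·(25−2)≡19=t; z(25)→11·(25−2)≡19=t; d(3)→11·(3−2)≡11=l; a(0)→11·(0−2)≡4=e (all mod 26).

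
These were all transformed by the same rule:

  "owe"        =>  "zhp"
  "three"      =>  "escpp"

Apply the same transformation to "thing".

estyr

This is a Caesar cipher with shift 11.
On thing: t+11=e, h+11=s, i+11=t, n+11=y, g+11=r.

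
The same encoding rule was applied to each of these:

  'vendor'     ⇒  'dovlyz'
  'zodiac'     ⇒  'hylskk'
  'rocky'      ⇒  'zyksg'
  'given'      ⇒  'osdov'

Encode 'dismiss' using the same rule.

Two shifts are in play — +10 for a/e/i/o/u, +8 for every other letter.
Applying it to dismiss: d(cons)+8=l, i(vowel)+10=s, s(cons)+8=a, m(cons)+8=u, i(vowel)+10=s, s(cons)+8=a, s(cons)+8=a.

lsausaa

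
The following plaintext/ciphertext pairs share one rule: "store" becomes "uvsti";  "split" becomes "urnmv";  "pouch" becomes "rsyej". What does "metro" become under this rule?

The shift depends on letter class: consonant s→u is +2, but vowel o→s is +4. Two shifts are in play — +4 for a/e/i/o/u, +2 for every other letter.
Applying it to metro: m(cons)+2=o, e(vowel)+4=i, t(cons)+2=v, r(cons)+2=t, o(vowel)+4=s.

oivts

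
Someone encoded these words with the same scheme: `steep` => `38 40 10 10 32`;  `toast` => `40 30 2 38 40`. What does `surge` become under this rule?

38 42 36 14 10

s(#19)→38 and t(#20)→40: differences scale by 2, so n = 2·pos + 0. The formula is n = 2×(alphabet index, a=1).
On surge: s=19→38, u=21→42, r=18→36, g=7→14, e=5→10.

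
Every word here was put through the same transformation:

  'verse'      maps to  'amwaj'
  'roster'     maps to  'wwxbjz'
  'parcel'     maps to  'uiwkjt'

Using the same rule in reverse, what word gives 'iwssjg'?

Shifts by position in verse: pos 0: v→a (+5), pos 1: e→m (+8), pos 2: r→w (+5), pos 3: s→a (+8) — repeating every 2. The shifts repeat in a cycle of length 2: positions 0,1,… shift by +5, +8, then the pattern repeats.
Decoding iwssjg: i−5=d, w−8=o, s−5=n, s−8=k, j−5=e, g−8=y.

donkey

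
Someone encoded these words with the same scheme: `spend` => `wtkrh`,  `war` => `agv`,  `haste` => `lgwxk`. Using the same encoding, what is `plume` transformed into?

tpaqk

The shift depends on letter class: consonant s→w is +4, but vowel e→k is +6. Vowels shift forward by 6 and consonants shift forward by 4.
For plume: p(cons)+4=t, l(cons)+4=p, u(vowel)+6=a, m(cons)+4=q, e(vowel)+6=k.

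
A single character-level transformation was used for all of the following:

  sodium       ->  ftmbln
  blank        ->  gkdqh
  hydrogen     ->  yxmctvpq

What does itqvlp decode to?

s(18)→f(5) and o(14)→t(19) fit y≡3x+3 (mod 26); the inverse of 3 mod 26 is 9. This is an affine cipher: with a=0,…,z=25, each position x becomes (3x+3) mod 26.
Reversing it on itqvlp: i(8)→9·(8−3)≡19=t; t(19)→9·(19−3)≡14=o; q(16)→9·(16−3)≡13=n; v(21)→9·(21−3)≡6=g; l(11)→9·(11−3)≡20=u; p(15)→9·(15−3)≡4=e (all mod 26).

tongue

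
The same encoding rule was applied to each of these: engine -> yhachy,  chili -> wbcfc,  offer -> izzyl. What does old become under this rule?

Compare letters: e→y is +20, n→h is +20, g→a is +20 — a constant shift. This is a Caesar cipher with shift 20.
Applying it to old: o+20=i, l+20=f, d+20=x.

ifx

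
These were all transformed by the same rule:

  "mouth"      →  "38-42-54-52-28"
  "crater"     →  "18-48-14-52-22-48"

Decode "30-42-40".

ion

m(#13)→38 and o(#15)→42: differences scale by 2, so n = 2·pos + 12. The formula is n = 2×(alphabet index, a=1) + 12.
Decoding 30-42-40: 30→(30−12)÷2=9=i, 42→(42−12)÷2=15=o, 40→(40−12)÷2=14=n.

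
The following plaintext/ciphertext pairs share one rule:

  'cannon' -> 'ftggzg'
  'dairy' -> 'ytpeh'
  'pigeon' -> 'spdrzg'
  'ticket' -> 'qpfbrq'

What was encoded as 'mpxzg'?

bison

Treating letters as 0–25, the rule is x ↦ 19x + 19 (mod 26).
Decoding mpxzg: m(12)→11·(12−19)≡1=b; p(15)→11·(15−19)≡8=i; x(23)→11·(23−19)≡18=s; z(25)→11·(25−19)≡14=o; g(6)→11·(6−19)≡13=n (all mod 26).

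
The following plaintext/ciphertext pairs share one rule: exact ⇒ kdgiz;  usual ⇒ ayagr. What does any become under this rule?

Compare letters: e→k is +6, x→d is +6, a→g is +6 — a constant shift. Each letter is shifted forward by 6 in the alphabet (a Caesar shift of +6).
On any: a+6=g, n+6=t, y+6=e.

gte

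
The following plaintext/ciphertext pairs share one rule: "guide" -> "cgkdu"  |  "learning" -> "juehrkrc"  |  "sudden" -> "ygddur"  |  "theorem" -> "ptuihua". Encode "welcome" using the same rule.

This is an affine cipher: with a=0,…,z=25, each position x becomes (17x+4) mod 26.
On welcome: w(22)→17·22+4≡14=o; e(4)→17·4+4≡20=u; l(11)→17·11+4≡9=j; c(2)→17·2+4≡12=m; o(14)→17·14+4≡8=i; m(12)→17·12+4≡0=a; e(4)→17·4+4≡20=u (all mod 26).

oujmiau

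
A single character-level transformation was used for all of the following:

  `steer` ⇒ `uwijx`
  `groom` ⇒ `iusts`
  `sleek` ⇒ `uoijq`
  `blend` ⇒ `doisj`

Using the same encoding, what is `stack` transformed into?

In steer: s→u is +2, t→w is +3, e→i is +4, e→j is +5 — the shift increases by 1 each position. Letter i (0-indexed) is shifted by i+2, so successive shifts are 2, 3, 4, ….
For stack: s+2=u, t+3=w, a+4=e, c+5=h, k+6=q.

uwehq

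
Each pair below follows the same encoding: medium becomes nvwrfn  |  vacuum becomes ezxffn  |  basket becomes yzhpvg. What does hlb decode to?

soy

Each letter is replaced by its mirror in the alphabet: a↔z, b↔y, c↔x, and so on (the Atbash cipher).
Undoing it on hlb: h↔s, l↔o, b↔y.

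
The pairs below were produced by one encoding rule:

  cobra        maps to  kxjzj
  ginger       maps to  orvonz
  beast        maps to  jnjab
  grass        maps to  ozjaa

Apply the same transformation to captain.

kjxbjrv

The rule splits by letter class: vowels +9, consonants +8.
Applying it to captain: c(cons)+8=k, a(vowel)+9=j, p(cons)+8=x, t(cons)+8=b, a(vowel)+9=j, i(vowel)+9=r, n(cons)+8=v.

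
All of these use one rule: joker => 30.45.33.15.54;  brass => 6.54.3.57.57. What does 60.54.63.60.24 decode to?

truth

Each letter becomes 3×(its alphabet position, a=1..z=26).
Undoing it on 60.54.63.60.24: 60→(60−0)÷3=20=t, 54→(54−0)÷3=18=r, 63→(63−0)÷3=21=u, 60→(60−0)÷3=20=t, 24→(24−0)÷3=8=h.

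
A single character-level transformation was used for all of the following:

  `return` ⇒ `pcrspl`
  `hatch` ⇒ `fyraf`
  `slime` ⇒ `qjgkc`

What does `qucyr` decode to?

sweat

Each letter is shifted forward by 24 in the alphabet (a Caesar shift of +24).
Reversing it on qucyr: q−24=s, u−24=w, c−24=e, y−24=a, r−24=t.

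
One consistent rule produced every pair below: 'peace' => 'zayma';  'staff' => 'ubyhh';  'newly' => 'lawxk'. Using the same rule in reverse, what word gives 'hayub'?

feast

p(15)→z(25) and e(4)→a(0) fit y≡7x+24 (mod 26); the inverse of 7 mod 26 is 15. This is an affine cipher: with a=0,…,z=25, each position x becomes (7x+24) mod 26.
Undoing it on hayub: h(7)→15·(7−24)≡5=f; a(0)→15·(0−24)≡4=e; y(24)→15·(24−24)≡0=a; u(20)→15·(20−24)≡18=s; b(1)→15·(1−24)≡19=t (all mod 26).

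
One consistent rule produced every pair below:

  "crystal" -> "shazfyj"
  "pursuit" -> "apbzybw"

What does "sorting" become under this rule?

The output letters match the input read backwards, each shifted +7: crystal reversed is latsyrc. The word is reversed, then every letter is shifted forward by 7.
On sorting: reverse → gnitros; then shift: g+7=n, n+7=u, i+7=p, t+7=a, r+7=y, o+7=v, s+7=z.

nupayvz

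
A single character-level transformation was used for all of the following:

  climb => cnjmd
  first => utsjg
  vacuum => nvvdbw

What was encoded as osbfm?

learn

The output letters match the input read backwards, each shifted +1: climb reversed is bmilc. The word is reversed, then every letter is shifted forward by 1.
Reversing it on osbfm: shift back: o−1=n, s−1=r, b−1=a, f−1=e, m−1=l → nrael; then reverse → learn.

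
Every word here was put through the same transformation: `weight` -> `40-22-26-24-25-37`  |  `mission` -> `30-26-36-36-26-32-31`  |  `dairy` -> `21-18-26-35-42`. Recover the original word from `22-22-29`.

eel

w is letter #23 and maps to 40: an offset of 17. Letters become their 1-based position plus 17 (so a→18, b→19, …).
Decoding 22-22-29: 22→(22−17)÷1=5=e, 22→(22−17)÷1=5=e, 29→(29−17)÷1=12=l.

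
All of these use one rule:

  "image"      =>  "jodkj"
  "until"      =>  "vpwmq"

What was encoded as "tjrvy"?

short

In image: i→j is +1, m→o is +2, a→d is +3, g→k is +4 — the shift increases by 1 each position. The shift increases by 1 at each position, starting from +1: 1, 2, 3, ….
Undoing it on tjrvy: t−1=s, j−2=h, r−3=o, v−4=r, y−5=t.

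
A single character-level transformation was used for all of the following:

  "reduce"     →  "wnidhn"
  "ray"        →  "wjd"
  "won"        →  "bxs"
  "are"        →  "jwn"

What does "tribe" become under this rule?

ywrgn

The shift depends on letter class: consonant r→w is +5, but vowel e→n is +9. Vowels shift forward by 9 and consonants shift forward by 5.
Applying it to tribe: t(cons)+5=y, r(cons)+5=w, i(vowel)+9=r, b(cons)+5=g, e(vowel)+9=n.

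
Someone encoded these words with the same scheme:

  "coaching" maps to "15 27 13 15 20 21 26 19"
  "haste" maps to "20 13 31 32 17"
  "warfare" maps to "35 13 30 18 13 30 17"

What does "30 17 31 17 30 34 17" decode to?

reserve

c is letter #3 and maps to 15: an offset of 12. Letters become their 1-based position plus 12 (so a→13, b→14, …).
Decoding 30 17 31 17 30 34 17: 30→(30−12)÷1=18=r, 17→(17−12)÷1=5=e, 31→(31−12)÷1=19=s, 17→(17−12)÷1=5=e, 30→(30−12)÷1=18=r, 34→(34−12)÷1=22=v, 17→(17−12)÷1=5=e.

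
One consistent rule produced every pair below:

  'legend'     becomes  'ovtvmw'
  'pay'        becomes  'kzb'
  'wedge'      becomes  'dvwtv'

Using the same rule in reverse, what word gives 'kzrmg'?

paint

Each pair mirrors across the alphabet (l↔o, e↔v, g↔t): positions sum to 25. This is the alphabet-reversal cipher (Atbash): a becomes z, b becomes y, etc.
Undoing it on kzrmg: k↔p, z↔a, r↔i, m↔n, g↔t.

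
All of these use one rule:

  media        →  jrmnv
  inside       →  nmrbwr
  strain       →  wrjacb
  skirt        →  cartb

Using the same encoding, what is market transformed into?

cntajv

The output letters match the input read backwards, each shifted +9: media reversed is aidem. The word is reversed, then every letter is shifted forward by 9.
On market: reverse → tekram; then shift: t+9=c, e+9=n, k+9=t, r+9=a, a+9=j, m+9=v.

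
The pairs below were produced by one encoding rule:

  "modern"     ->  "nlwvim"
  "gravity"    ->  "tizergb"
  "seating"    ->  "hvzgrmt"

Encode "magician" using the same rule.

nztrxrzm

Each pair mirrors across the alphabet (m↔n, o↔l, d↔w): positions sum to 25. This is the alphabet-reversal cipher (Atbash): a becomes z, b becomes y, etc.
Applying it to magician: m↔n, a↔z, g↔t, i↔r, c↔x, i↔r, a↔z, n↔m.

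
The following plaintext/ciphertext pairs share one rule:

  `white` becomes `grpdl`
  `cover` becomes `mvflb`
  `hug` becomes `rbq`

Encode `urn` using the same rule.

bbx

The shift depends on letter class: consonant w→g is +10, but vowel i→p is +7. The rule splits by letter class: vowels +7, consonants +10.
For urn: u(vowel)+7=b, r(cons)+10=b, n(cons)+10=x.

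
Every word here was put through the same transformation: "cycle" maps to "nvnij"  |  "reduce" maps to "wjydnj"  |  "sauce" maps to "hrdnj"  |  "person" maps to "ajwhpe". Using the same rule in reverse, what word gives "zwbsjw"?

Treating letters as 0–25, the rule is x ↦ 11x + 17 (mod 26).
Decoding zwbsjw: z(25)→19·(25−17)≡22=w; w(22)→19·(22−17)≡17=r; b(1)→19·(1−17)≡8=i; s(18)→19·(18−17)≡19=t; j(9)→19·(9−17)≡4=e; w(22)→19·(22−17)≡17=r (all mod 26).

writer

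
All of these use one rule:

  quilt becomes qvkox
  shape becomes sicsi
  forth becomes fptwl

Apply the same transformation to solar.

Each letter shifts forward by its position index (0, 1, 2, …) — the shift grows by one for each successive letter.
For solar: s+0=s, o+1=p, l+2=n, a+3=d, r+4=v.

spndv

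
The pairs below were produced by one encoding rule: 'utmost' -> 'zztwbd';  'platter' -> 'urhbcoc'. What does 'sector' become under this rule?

In utmost: u→z is +5, t→z is +6, m→t is +7, o→w is +8 — the shift increases by 1 each position. Each letter shifts forward by (position + 5), i.e. 5, 6, 7, … — the shift grows by one for each successive letter.
For sector: s+5=x, e+6=k, c+7=j, t+8=b, o+9=x, r+10=b.

xkjbxb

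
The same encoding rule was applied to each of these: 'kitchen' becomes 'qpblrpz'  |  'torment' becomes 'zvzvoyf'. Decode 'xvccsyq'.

In kitchen: k→q is +6, i→p is +7, t→b is +8, c→l is +9 — the shift increases by 1 each position. Each letter shifts forward by (position + 6), i.e. 6, 7, 8, … — the shift grows by one for each successive letter.
Decoding xvccsyq: x−6=r, v−7=o, c−8=u, c−9=t, s−10=i, y−11=n, q−12=e.

routine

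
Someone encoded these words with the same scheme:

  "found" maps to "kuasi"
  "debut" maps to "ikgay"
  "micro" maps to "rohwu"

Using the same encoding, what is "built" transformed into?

gaoqy

The shift depends on letter class: consonant f→k is +5, but vowel o→u is +6. Two shifts are in play — +6 for a/e/i/o/u, +5 for every other letter.
Applying it to built: b(cons)+5=g, u(vowel)+6=a, i(vowel)+6=o, l(cons)+5=q, t(cons)+5=y.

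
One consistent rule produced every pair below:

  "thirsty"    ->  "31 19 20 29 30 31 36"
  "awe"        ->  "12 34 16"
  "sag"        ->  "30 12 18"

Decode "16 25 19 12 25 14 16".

t is letter #20 and maps to 31: an offset of 11. The number is (letter's place in the alphabet, a=1) + 11.
Decoding 16 25 19 12 25 14 16: 16→(16−11)÷1=5=e, 25→(25−11)÷1=14=n, 19→(19−11)÷1=8=h, 12→(12−11)÷1=1=a, 25→(25−11)÷1=14=n, 14→(14−11)÷1=3=c, 16→(16−11)÷1=5=e.

enhance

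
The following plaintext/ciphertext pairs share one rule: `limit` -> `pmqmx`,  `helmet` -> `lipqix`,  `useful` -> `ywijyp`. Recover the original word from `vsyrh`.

round

Compare letters: l→p is +4, i→m is +4, m→q is +4 — a constant shift. Each letter is shifted forward by 4 in the alphabet (a Caesar shift of +4).
Decoding vsyrh: v−4=r, s−4=o, y−4=u, r−4=n, h−4=d.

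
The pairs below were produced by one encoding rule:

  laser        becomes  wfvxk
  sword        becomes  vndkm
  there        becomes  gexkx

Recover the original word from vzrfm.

squad

l(11)→w(22) and a(0)→f(5) fit y≡11x+5 (mod 26); the inverse of 11 mod 26 is 19. Treating letters as 0–25, the rule is x ↦ 11x + 5 (mod 26).
Reversing it on vzrfm: v(21)→19·(21−5)≡18=s; z(25)→19·(25−5)≡16=q; r(17)→19·(17−5)≡20=u; f(5)→19·(5−5)≡0=a; m(12)→19·(12−5)≡3=d (all mod 26).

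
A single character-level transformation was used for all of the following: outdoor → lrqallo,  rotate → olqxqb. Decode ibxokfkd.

learning

It's a constant shift of +23 (ROT23).
Undoing it on ibxokfkd: i−23=l, b−23=e, x−23=a, o−23=r, k−23=n, f−23=i, k−23=n, d−23=g.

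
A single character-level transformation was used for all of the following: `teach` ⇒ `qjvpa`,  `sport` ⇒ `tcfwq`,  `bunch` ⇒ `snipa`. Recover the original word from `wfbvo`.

t(19)→q(16) and e(4)→j(9) fit y≡23x+21 (mod 26); the inverse of 23 mod 26 is 17. This is an affine cipher: with a=0,…,z=25, each position x becomes (23x+21) mod 26.
Reversing it on wfbvo: w(22)→17·(22−21)≡17=r; f(5)→17·(5−21)≡14=o; b(1)→17·(1−21)≡24=y; v(21)→17·(21−21)≡0=a; o(14)→17·(14−21)≡11=l (all mod 26).

royal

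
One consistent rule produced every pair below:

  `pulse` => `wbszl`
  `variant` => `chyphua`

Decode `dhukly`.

wander

It's a constant shift of +7 (ROT7).
Undoing it on dhukly: d−7=w, h−7=a, u−7=n, k−7=d, l−7=e, y−7=r.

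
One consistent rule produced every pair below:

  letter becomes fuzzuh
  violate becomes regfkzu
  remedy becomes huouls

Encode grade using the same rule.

mhklu

l(11)→f(5) and e(4)→u(20) fit y≡9x+10 (mod 26); the inverse of 9 mod 26 is 3. Each letter's alphabet position (a=0..z=25) is mapped through 9·x+10 mod 26 — an affine cipher.
Applying it to grade: g(6)→9·6+10≡12=m; r(17)→9·17+10≡7=h; a(0)→9·0+10≡10=k; d(3)→9·3+10≡11=l; e(4)→9·4+10≡20=u (all mod 26).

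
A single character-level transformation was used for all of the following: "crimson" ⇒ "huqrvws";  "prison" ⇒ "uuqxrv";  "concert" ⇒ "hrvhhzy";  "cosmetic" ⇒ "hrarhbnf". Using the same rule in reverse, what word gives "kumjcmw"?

freezer

Shifts by position in crimson: pos 0: c→h (+5), pos 1: r→u (+3), pos 2: i→q (+8), pos 3: m→r (+5), pos 4: s→v (+3), pos 5: o→w (+8) — repeating every 3. A repeating key of period 3 is used — shifts +5, +3, +8 over and over.
Reversing it on kumjcmw: k−5=f, u−3=r, m−8=e, j−5=e, c−3=z, m−8=e, w−5=r.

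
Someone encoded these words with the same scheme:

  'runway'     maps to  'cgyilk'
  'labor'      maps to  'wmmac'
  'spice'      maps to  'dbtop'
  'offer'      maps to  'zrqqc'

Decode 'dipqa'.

sweep

A repeating key of period 2 is used — shifts +11, +12 over and over.
Undoing it on dipqa: d−11=s, i−12=w, p−11=e, q−12=e, a−11=p.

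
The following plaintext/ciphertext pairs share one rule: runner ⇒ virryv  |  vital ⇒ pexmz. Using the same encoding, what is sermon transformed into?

Two steps: reverse the string, then apply a Caesar shift of +4.
Applying it to sermon: reverse → nomres; then shift: n+4=r, o+4=s, m+4=q, r+4=v, e+4=i, s+4=w.

rsqviw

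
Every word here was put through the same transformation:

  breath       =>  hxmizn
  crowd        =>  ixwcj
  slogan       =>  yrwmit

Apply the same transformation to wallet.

cirrmz

The shift depends on letter class: consonant b→h is +6, but vowel e→m is +8. Two shifts are in play — +8 for a/e/i/o/u, +6 for every other letter.
For wallet: w(cons)+6=c, a(vowel)+8=i, l(cons)+6=r, l(cons)+6=r, e(vowel)+8=m, t(cons)+6=z.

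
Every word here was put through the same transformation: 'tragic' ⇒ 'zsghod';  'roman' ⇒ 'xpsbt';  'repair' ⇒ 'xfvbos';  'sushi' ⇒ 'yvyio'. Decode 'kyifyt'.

excess

Shifts by position in tragic: pos 0: t→z (+6), pos 1: r→s (+1), pos 2: a→g (+6), pos 3: g→h (+1) — repeating every 2. A repeating key of period 2 is used — shifts +6, +1 over and over.
Decoding kyifyt: k−6=e, y−1=x, i−6=c, f−1=e, y−6=s, t−1=s.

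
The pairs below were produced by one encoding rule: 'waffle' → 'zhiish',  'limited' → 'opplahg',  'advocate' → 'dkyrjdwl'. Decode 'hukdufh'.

Shifts by position in waffle: pos 0: w→z (+3), pos 1: a→h (+7), pos 2: f→i (+3), pos 3: f→i (+3), pos 4: l→s (+7), pos 5: e→h (+3) — repeating every 3. The shifts repeat in a cycle of length 3: positions 0,1,… shift by +3, +7, +3, then the pattern repeats.
Decoding hukdufh: h−3=e, u−7=n, k−3=h, d−3=a, u−7=n, f−3=c, h−3=e.

enhance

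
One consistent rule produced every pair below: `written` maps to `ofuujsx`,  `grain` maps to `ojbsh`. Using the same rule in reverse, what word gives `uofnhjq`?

The output letters match the input read backwards, each shifted +1: written reversed is nettirw. Two steps: reverse the string, then apply a Caesar shift of +1.
Reversing it on uofnhjq: shift back: u−1=t, o−1=n, f−1=e, n−1=m, h−1=g, j−1=i, q−1=p → tnemgip; then reverse → pigment.

pigment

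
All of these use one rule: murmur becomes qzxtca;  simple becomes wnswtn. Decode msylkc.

insect

In murmur: m→q is +4, u→z is +5, r→x is +6, m→t is +7 — the shift increases by 1 each position. Each letter shifts forward by (position + 4), i.e. 4, 5, 6, … — the shift grows by one for each successive letter.
Undoing it on msylkc: m−4=i, s−5=n, y−6=s, l−7=e, k−8=c, c−9=t.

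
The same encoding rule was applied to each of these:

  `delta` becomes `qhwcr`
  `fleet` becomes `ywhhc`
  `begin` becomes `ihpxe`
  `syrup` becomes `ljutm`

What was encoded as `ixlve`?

bison

This is an affine cipher: with a=0,…,z=25, each position x becomes (17x+17) mod 26.
Reversing it on ixlve: i(8)→23·(8−17)≡1=b; x(23)→23·(23−17)≡8=i; l(11)→23·(11−17)≡18=s; v(21)→23·(21−17)≡14=o; e(4)→23·(4−17)≡13=n (all mod 26).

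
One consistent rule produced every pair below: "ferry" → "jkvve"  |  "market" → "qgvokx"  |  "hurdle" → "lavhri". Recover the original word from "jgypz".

fault

Shifts by position in ferry: pos 0: f→j (+4), pos 1: e→k (+6), pos 2: r→v (+4), pos 3: r→v (+4), pos 4: y→e (+6) — repeating every 3. It's a Vigenère-style cipher with numeric key [4,6,4]: position i shifts by key[i mod 3].
Reversing it on jgypz: j−4=f, g−6=a, y−4=u, p−4=l, z−6=t.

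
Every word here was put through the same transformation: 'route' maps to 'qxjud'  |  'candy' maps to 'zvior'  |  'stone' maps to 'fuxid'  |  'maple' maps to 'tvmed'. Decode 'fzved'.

r(17)→q(16) and o(14)→x(23) fit y≡15x+21 (mod 26); the inverse of 15 mod 26 is 7. This is an affine cipher: with a=0,…,z=25, each position x becomes (15x+21) mod 26.
Reversing it on fzved: f(5)→7·(5−21)≡18=s; z(25)→7·(25−21)≡2=c; v(21)→7·(21−21)≡0=a; e(4)→7·(4−21)≡11=l; d(3)→7·(3−21)≡4=e (all mod 26).

scale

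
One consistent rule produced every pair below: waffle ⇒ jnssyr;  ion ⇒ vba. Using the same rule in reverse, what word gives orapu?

Compare letters: w→j is +13, a→n is +13, f→s is +13 — a constant shift. It's a constant shift of +13 (ROT13).
Decoding orapu: o−13=b, r−13=e, a−13=n, p−13=c, u−13=h.

bench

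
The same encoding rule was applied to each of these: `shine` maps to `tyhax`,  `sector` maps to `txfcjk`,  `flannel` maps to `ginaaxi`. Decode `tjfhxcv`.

s(18)→t(19) and h(7)→y(24) fit y≡9x+13 (mod 26); the inverse of 9 mod 26 is 3. This is an affine cipher: with a=0,…,z=25, each position x becomes (9x+13) mod 26.
Decoding tjfhxcv: t(19)→3·(19−13)≡18=s; j(9)→3·(9−13)≡14=o; f(5)→3·(5−13)≡2=c; h(7)→3·(7−13)≡8=i; x(23)→3·(23−13)≡4=e; c(2)→3·(2−13)≡19=t; v(21)→3·(21−13)≡24=y (all mod 26).

society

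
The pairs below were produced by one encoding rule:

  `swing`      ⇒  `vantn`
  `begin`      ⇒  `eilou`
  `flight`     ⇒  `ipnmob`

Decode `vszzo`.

In swing: s→v is +3, w→a is +4, i→n is +5, n→t is +6 — the shift increases by 1 each position. The shift increases by 1 at each position, starting from +3: 3, 4, 5, ….
Decoding vszzo: v−3=s, s−4=o, z−5=u, z−6=t, o−7=h.

south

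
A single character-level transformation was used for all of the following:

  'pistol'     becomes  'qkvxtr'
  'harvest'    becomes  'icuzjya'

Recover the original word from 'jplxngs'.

initial

Each letter shifts forward by (position + 1), i.e. 1, 2, 3, … — the shift grows by one for each successive letter.
Undoing it on jplxngs: j−1=i, p−2=n, l−3=i, x−4=t, n−5=i, g−6=a, s−7=l.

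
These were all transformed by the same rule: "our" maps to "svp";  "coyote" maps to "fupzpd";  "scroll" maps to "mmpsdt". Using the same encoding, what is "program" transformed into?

nbshpsq

The output letters match the input read backwards, each shifted +1: our reversed is ruo. The word is reversed, then every letter is shifted forward by 1.
On program: reverse → margorp; then shift: m+1=n, a+1=b, r+1=s, g+1=h, o+1=p, r+1=s, p+1=q.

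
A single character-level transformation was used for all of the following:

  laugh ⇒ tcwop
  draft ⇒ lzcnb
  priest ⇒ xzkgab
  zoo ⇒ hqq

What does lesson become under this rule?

The shift depends on letter class: consonant l→t is +8, but vowel a→c is +2. Two shifts are in play — +2 for a/e/i/o/u, +8 for every other letter.
For lesson: l(cons)+8=t, e(vowel)+2=g, s(cons)+8=a, s(cons)+8=a, o(vowel)+2=q, n(cons)+8=v.

tgaaqv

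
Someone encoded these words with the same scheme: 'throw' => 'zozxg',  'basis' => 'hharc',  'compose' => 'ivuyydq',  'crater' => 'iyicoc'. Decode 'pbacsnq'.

justice

The shift increases by 1 at each position, starting from +6: 6, 7, 8, ….
Undoing it on pbacsnq: p−6=j, b−7=u, a−8=s, c−9=t, s−10=i, n−11=c, q−12=e.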